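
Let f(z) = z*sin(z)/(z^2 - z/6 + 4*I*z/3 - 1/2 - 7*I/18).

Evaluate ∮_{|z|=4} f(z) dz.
pi*(44/41 + 14*I/41)*sin(1/2 - I/3) + pi*(44/41 - 68*I/41)*sin(1/3 + I)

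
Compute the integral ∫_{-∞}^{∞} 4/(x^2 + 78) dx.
Let f(z) = 4/(z^2 + 78). The denominator has no real zeros and deg Q - deg P = 2 ≥ 2, so the integral of f over the upper semicircle |z| = R tends to 0 as R → ∞. Closing the contour in the upper half-plane,
  ∫_{-∞}^{∞} f(x) dx = 2πi · Σ Res(f, z_k)  over the poles with Im z_k > 0.

Zeros of the denominator: z^2 + 78 = 0 gives z = ±sqrt(78)*I.
Upper half-plane: z = sqrt(78)*I (simple).

Each pole is a simple zero of Q(z) = z^2 + 78, so Res(f, z₀) = P(z₀)/Q'(z₀) with P(z) = 4, Q'(z) = 2*z:
  Res(f, sqrt(78)*I) = (4)/(2*sqrt(78)*I) = -sqrt(78)*I/39

∫_{-∞}^{∞} f(x) dx = 2πi · (-sqrt(78)*I/39) = 2*sqrt(78)*pi/39

Final answer: 2*sqrt(78)*pi/39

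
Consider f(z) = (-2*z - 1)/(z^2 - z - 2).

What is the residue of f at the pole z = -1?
Write f(z) = P(z)/Q(z) with P(z) = -2*z - 1 and Q(z) = z^2 - z - 2.
The denominator factors as Q(z) = (z - 2)*(z + 1), so z = -1 is a simple zero of Q and P is analytic there; z = -1 is therefore a simple pole and
  Res(f, z₀) = P(z₀)/Q'(z₀).

Q'(z) = 2*z - 1, so Q'(-1) = -3.
P(-1) = 1.

Res(f, -1) = (1)/(-3) = -1/3

Final answer: -1/3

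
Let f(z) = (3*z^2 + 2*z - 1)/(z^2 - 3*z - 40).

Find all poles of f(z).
The singularities of f are the zeros of the denominator. Factoring,
  z^2 - 3*z - 40 = (z - 8)*(z + 5)
so the candidates are z = 8, z = -5.

Check the numerator P(z) = 3*z^2 + 2*z - 1 at each one:
  P(8) = 207 ≠ 0, so z = 8 is a (simple) pole.
  P(-5) = 64 ≠ 0, so z = -5 is a (simple) pole.

Poles of f: {-5, 8}

Final answer: {-5, 8}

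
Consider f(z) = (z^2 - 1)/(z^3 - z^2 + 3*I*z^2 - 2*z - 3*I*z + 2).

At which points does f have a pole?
The singularities of f are the zeros of the denominator. Factoring,
  z^3 - z^2 + 3*I*z^2 - 2*z - 3*I*z + 2 = (z - 1)*(z + I)*(z + 2*I)
so the candidates are z = 1, z = -I, z = -2*I.

Check the numerator P(z) = z^2 - 1 at each one:
  P(1) = 0, so the factor (z - 1) cancels and z = 1 is only a removable singularity, not a pole.
  P(-I) = -2 ≠ 0, so z = -I is a (simple) pole.
  P(-2*I) = -5 ≠ 0, so z = -2*I is a (simple) pole.

Poles of f: {-2*I, -I}

Final answer: {-2*I, -I}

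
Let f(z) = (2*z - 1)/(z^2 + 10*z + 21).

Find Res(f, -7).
15/4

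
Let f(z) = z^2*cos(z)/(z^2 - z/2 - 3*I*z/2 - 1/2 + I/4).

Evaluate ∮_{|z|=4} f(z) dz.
pi*(1/2 + I/2)*cosh(1/2) + pi*(-7/2 + I/2)*cos(1/2 + I)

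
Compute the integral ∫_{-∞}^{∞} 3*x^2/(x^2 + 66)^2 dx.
sqrt(66)*pi/44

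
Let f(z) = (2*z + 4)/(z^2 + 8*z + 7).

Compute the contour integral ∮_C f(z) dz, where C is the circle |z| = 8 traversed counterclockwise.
By the residue theorem, ∮_C f(z) dz = 2πi · (sum of the residues of f at the poles inside |z| = 8).

The denominator factors as (z + 1)*(z + 7), so the singularities of f are simple poles at z = -1, z = -7.
  |-1|² = 1 < 64 = 8², so this pole is inside the contour.
  |-7|² = 49 < 64 = 8², so this pole is inside the contour.

With P(z) = 2*z + 4 and Q(z) = z^2 + 8*z + 7, each pole is simple, so Res(f, z₀) = P(z₀)/Q'(z₀) with Q'(z) = 2*z + 8.
  Res(f, -1) = P(-1)/Q'(-1) = (2)/(6) = 1/3
  Res(f, -7) = P(-7)/Q'(-7) = (-10)/(-6) = 5/3

Sum of residues inside C: 2
∮_C f(z) dz = 2πi · (2) = 4*I*pi

Final answer: 4*I*pi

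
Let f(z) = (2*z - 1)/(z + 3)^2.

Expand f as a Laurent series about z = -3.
-7/(z + 3)^2 + 2/(z + 3)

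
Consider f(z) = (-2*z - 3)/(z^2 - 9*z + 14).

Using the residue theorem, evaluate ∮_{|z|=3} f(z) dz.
By the residue theorem, ∮_C f(z) dz = 2πi · (sum of the residues of f at the poles inside |z| = 3).

The denominator factors as (z - 2)*(z - 7), so the singularities of f are simple poles at z = 2, z = 7.
  |2|² = 4 < 9 = 3², so this pole is inside the contour.
  |7|² = 49 > 9 = 3², so this pole is outside the contour.

With P(z) = -2*z - 3 and Q(z) = z^2 - 9*z + 14, each pole is simple, so Res(f, z₀) = P(z₀)/Q'(z₀) with Q'(z) = 2*z - 9.
  Res(f, 2) = P(2)/Q'(2) = (-7)/(-5) = 7/5

∮_C f(z) dz = 2πi · (7/5) = 14*I*pi/5

Final answer: 14*I*pi/5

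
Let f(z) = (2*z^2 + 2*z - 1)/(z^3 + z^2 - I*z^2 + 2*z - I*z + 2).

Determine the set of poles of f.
{-1, -I, 2*I}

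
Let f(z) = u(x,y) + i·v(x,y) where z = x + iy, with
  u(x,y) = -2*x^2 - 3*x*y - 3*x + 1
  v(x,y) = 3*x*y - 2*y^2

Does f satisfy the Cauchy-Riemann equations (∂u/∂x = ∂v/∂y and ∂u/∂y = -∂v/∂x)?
∂u/∂x = -4*x - 3*y - 3
∂v/∂y = 3*x - 4*y
∂u/∂y = -3*x
∂v/∂x = 3*y
∂u/∂x ≠ ∂v/∂y and ∂u/∂y ≠ -∂v/∂x; the Cauchy-Riemann equations are not satisfied, so f is not analytic.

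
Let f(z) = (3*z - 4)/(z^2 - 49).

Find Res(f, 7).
Write f(z) = P(z)/Q(z) with P(z) = 3*z - 4 and Q(z) = z^2 - 49.
The denominator factors as Q(z) = (z - 7)*(z + 7), so z = 7 is a simple zero of Q and P is analytic there; z = 7 is therefore a simple pole and
  Res(f, z₀) = P(z₀)/Q'(z₀).

Q'(z) = 2*z, so Q'(7) = 14.
P(7) = 17.

Res(f, 7) = (17)/(14) = 17/14

Final answer: 17/14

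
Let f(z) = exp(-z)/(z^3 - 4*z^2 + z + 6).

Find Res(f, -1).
Write f(z) = P(z)/Q(z) with P(z) = exp(-z) and Q(z) = z^3 - 4*z^2 + z + 6.
The denominator factors as Q(z) = (z - 2)*(z - 3)*(z + 1), so z = -1 is a simple zero of Q and P is analytic there; z = -1 is therefore a simple pole and
  Res(f, z₀) = P(z₀)/Q'(z₀).

Q'(z) = 3*z^2 - 8*z + 1, so Q'(-1) = 12.
P(-1) = exp(1).

Res(f, -1) = (exp(1))/(12) = exp(1)/12

Final answer: exp(1)/12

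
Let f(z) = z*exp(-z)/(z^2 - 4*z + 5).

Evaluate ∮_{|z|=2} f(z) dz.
By the residue theorem, ∮_C f(z) dz = 2πi · (sum of the residues of f at the poles inside |z| = 2).

The denominator factors as (z - 2 + I)*(z - 2 - I), so the singularities of f are simple poles at z = 2 - I, z = 2 + I.
  |2 - I|² = 5 > 4 = 2², so this pole is outside the contour.
  |2 + I|² = 5 > 4 = 2², so this pole is outside the contour.

No pole lies inside the contour, so f is analytic on and inside C and the integral is 0 (Cauchy's theorem).

Final answer: 0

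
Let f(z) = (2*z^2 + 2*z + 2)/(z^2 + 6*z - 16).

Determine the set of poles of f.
The singularities of f are the zeros of the denominator. Factoring,
  z^2 + 6*z - 16 = (z + 8)*(z - 2)
so the candidates are z = -8, z = 2.

Check the numerator P(z) = 2*z^2 + 2*z + 2 at each one:
  P(-8) = 114 ≠ 0, so z = -8 is a (simple) pole.
  P(2) = 14 ≠ 0, so z = 2 is a (simple) pole.

Poles of f: {-8, 2}

Final answer: {-8, 2}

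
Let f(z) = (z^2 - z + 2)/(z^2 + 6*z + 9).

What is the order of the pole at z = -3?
Factor the denominator:
  z^2 + 6*z + 9 = (z + 3)^2

The numerator P(z) = z^2 - z + 2 has P(-3) = 14 ≠ 0, so no factor of (z + 3) cancels.
Near z = -3 we can therefore write f(z) = g(z)/(z + 3)^2 with g analytic at -3 and g(-3) ≠ 0 (g is just the numerator).

Hence z = -3 is a pole of order 2.

Final answer: 2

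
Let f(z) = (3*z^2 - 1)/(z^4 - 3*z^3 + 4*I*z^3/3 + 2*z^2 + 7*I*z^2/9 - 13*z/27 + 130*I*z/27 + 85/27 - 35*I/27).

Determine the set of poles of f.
The singularities of f are the zeros of the denominator. Factoring,
  z^4 - 3*z^3 + 4*I*z^3/3 + 2*z^2 + 7*I*z^2/9 - 13*z/27 + 130*I*z/27 + 85/27 - 35*I/27 = (z - 1/3 - 2*I/3)*(z - 1/3 - I)*(z + 2/3 + I)*(z - 3 + 2*I)
so the candidates are z = 1/3 + 2*I/3, z = 1/3 + I, z = -2/3 - I, z = 3 - 2*I.

Check the numerator P(z) = 3*z^2 - 1 at each one:
  P(1/3 + 2*I/3) = -2 + 4*I/3 ≠ 0, so z = 1/3 + 2*I/3 is a (simple) pole.
  P(1/3 + I) = -11/3 + 2*I ≠ 0, so z = 1/3 + I is a (simple) pole.
  P(-2/3 - I) = -8/3 + 4*I ≠ 0, so z = -2/3 - I is a (simple) pole.
  P(3 - 2*I) = 14 - 36*I ≠ 0, so z = 3 - 2*I is a (simple) pole.

Poles of f: {-2/3 - I, 1/3 + 2*I/3, 1/3 + I, 3 - 2*I}

Final answer: {-2/3 - I, 1/3 + 2*I/3, 1/3 + I, 3 - 2*I}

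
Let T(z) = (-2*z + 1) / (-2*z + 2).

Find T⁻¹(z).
(2*z - 1)/(2*z - 2)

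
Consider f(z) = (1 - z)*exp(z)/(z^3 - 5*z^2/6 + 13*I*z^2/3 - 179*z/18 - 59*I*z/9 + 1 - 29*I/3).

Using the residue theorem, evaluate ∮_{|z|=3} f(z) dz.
By the residue theorem, ∮_C f(z) dz = 2πi · (sum of the residues of f at the poles inside |z| = 3).

The denominator factors as (z - 3 + 2*I/3)*(z + 2/3 + 2*I/3)*(z + 3/2 + 3*I), so the singularities of f are simple poles at z = 3 - 2*I/3, z = -2/3 - 2*I/3, z = -3/2 - 3*I.
  |3 - 2*I/3|² = 85/9 > 9 = 3², so this pole is outside the contour.
  |-2/3 - 2*I/3|² = 8/9 < 9 = 3², so this pole is inside the contour.
  |-3/2 - 3*I|² = 45/4 > 9 = 3², so this pole is outside the contour.

With P(z) = (1 - z)*exp(z) and Q(z) = z^3 - 5*z^2/6 + 13*I*z^2/3 - 179*z/18 - 59*I*z/9 + 1 - 29*I/3, each pole is simple, so Res(f, z₀) = P(z₀)/Q'(z₀) with Q'(z) = 3*z^2 - 5*z/3 + 26*I*z/3 - 179/18 - 59*I/9.
  Res(f, -2/3 - 2*I/3) = P(-2/3 - 2*I/3)/Q'(-2/3 - 2*I/3) = ((5/3 + 2*I/3)*exp(-2/3 - 2*I/3))/(-55/18 - 77*I/9) = (-318/2431 + 360*I/2431)*exp(-2/3 - 2*I/3)

∮_C f(z) dz = 2πi · ((-318/2431 + 360*I/2431)*exp(-2/3 - 2*I/3)) = pi*(-720/2431 - 636*I/2431)*exp(-2/3 - 2*I/3)

Final answer: pi*(-720/2431 - 636*I/2431)*exp(-2/3 - 2*I/3)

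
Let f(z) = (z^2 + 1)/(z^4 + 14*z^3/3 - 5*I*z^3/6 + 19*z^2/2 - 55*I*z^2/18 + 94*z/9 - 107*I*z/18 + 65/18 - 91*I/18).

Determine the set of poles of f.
{-2 + I/3, -1 - 3*I/2, -1 + I, -2/3 + I}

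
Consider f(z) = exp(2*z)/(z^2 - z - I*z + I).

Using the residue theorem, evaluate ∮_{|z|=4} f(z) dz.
pi*(1 - I)*exp(2*I) + pi*(-1 + I)*exp(2)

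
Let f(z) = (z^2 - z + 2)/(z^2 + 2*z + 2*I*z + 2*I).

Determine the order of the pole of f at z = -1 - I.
Factor the denominator:
  z^2 + 2*z + 2*I*z + 2*I = (z + 1 + I)^2

The numerator P(z) = z^2 - z + 2 has P(-1 - I) = 3 + 3*I ≠ 0, so no factor of (z + 1 + I) cancels.
Near z = -1 - I we can therefore write f(z) = g(z)/(z + 1 + I)^2 with g analytic at -1 - I and g(-1 - I) ≠ 0 (g is just the numerator).

Hence z = -1 - I is a pole of order 2.

Final answer: 2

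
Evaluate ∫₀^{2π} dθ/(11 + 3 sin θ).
sqrt(7)*pi/14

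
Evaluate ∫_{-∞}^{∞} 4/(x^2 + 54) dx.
Let f(z) = 4/(z^2 + 54). The denominator has no real zeros and deg Q - deg P = 2 ≥ 2, so the integral of f over the upper semicircle |z| = R tends to 0 as R → ∞. Closing the contour in the upper half-plane,
  ∫_{-∞}^{∞} f(x) dx = 2πi · Σ Res(f, z_k)  over the poles with Im z_k > 0.

Zeros of the denominator: z^2 + 54 = 0 gives z = ±3*sqrt(6)*I.
Upper half-plane: z = 3*sqrt(6)*I (simple).

Each pole is a simple zero of Q(z) = z^2 + 54, so Res(f, z₀) = P(z₀)/Q'(z₀) with P(z) = 4, Q'(z) = 2*z:
  Res(f, 3*sqrt(6)*I) = (4)/(6*sqrt(6)*I) = -sqrt(6)*I/9

∫_{-∞}^{∞} f(x) dx = 2πi · (-sqrt(6)*I/9) = 2*sqrt(6)*pi/9

Final answer: 2*sqrt(6)*pi/9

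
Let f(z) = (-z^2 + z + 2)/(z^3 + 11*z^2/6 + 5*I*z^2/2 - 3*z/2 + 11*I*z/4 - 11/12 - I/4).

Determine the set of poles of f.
The singularities of f are the zeros of the denominator. Factoring,
  z^3 + 11*z^2/6 + 5*I*z^2/2 - 3*z/2 + 11*I*z/4 - 11/12 - I/4 = (z + 3/2 + I)*(z + I/2)*(z + 1/3 + I)
so the candidates are z = -3/2 - I, z = -I/2, z = -1/3 - I.

Check the numerator P(z) = -z^2 + z + 2 at each one:
  P(-3/2 - I) = -3/4 - 4*I ≠ 0, so z = -3/2 - I is a (simple) pole.
  P(-I/2) = 9/4 - I/2 ≠ 0, so z = -I/2 is a (simple) pole.
  P(-1/3 - I) = 23/9 - 5*I/3 ≠ 0, so z = -1/3 - I is a (simple) pole.

Poles of f: {-3/2 - I, -1/3 - I, -I/2}

Final answer: {-3/2 - I, -1/3 - I, -I/2}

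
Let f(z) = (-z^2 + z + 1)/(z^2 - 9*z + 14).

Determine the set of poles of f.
The singularities of f are the zeros of the denominator. Factoring,
  z^2 - 9*z + 14 = (z - 2)*(z - 7)
so the candidates are z = 2, z = 7.

Check the numerator P(z) = -z^2 + z + 1 at each one:
  P(2) = -1 ≠ 0, so z = 2 is a (simple) pole.
  P(7) = -41 ≠ 0, so z = 7 is a (simple) pole.

Poles of f: {2, 7}

Final answer: {2, 7}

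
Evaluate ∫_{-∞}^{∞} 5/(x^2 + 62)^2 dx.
5*sqrt(62)*pi/7688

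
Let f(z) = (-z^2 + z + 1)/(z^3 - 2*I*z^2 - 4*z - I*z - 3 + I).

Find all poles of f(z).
The singularities of f are the zeros of the denominator. Factoring,
  z^3 - 2*I*z^2 - 4*z - I*z - 3 + I = (z + 1 - I)*(z - 2 - I)*(z + 1)
so the candidates are z = -1 + I, z = 2 + I, z = -1.

Check the numerator P(z) = -z^2 + z + 1 at each one:
  P(-1 + I) = 3*I ≠ 0, so z = -1 + I is a (simple) pole.
  P(2 + I) = -3*I ≠ 0, so z = 2 + I is a (simple) pole.
  P(-1) = -1 ≠ 0, so z = -1 is a (simple) pole.

Poles of f: {-1, -1 + I, 2 + I}

Final answer: {-1, -1 + I, 2 + I}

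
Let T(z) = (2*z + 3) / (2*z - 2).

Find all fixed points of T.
T(z) = z means 2*z + 3 = z*(2*z - 2), i.e.
  2*z^2 - 4*z - 3 = 0.
Discriminant: (-4)^2 - 4*(2)*(-3) = 40, so the roots are real.
  z = (4 ± sqrt(40))/(2*(2))
Fixed points: {1 - sqrt(10)/2, 1 + sqrt(10)/2}

Final answer: {1 - sqrt(10)/2, 1 + sqrt(10)/2}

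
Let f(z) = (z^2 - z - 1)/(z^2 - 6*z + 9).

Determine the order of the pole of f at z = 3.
2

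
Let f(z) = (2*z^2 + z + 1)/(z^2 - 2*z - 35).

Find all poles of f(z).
The singularities of f are the zeros of the denominator. Factoring,
  z^2 - 2*z - 35 = (z + 5)*(z - 7)
so the candidates are z = -5, z = 7.

Check the numerator P(z) = 2*z^2 + z + 1 at each one:
  P(-5) = 46 ≠ 0, so z = -5 is a (simple) pole.
  P(7) = 106 ≠ 0, so z = 7 is a (simple) pole.

Poles of f: {-5, 7}

Final answer: {-5, 7}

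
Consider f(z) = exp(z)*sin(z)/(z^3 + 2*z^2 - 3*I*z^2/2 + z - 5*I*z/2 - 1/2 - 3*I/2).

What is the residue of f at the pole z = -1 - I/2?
(4/13 + 8*I/39)*exp(-1 - I/2)*sin(1 + I/2)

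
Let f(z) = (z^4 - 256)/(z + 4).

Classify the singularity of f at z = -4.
removable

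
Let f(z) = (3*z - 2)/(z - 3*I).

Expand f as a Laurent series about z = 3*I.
Put w = z - (3*I), i.e. z = w + 3*I. The denominator is w, so it suffices to rewrite the numerator in powers of w.

P(z) = 3*z - 2
P(w + 3*I) = -2 + 9*I + 3*w

Dividing each term by w:
  f = (-2 + 9*I)/w + 3

Substituting back w = z - 3*I:
  f(z) = (-2 + 9*I)/(z - 3*I) + 3

The series is finite because the numerator is a polynomial; the negative powers form the principal part, and the coefficient of 1/(z - 3*I) gives Res(f, 3*I) = -2 + 9*I.

Final answer: (-2 + 9*I)/(z - 3*I) + 3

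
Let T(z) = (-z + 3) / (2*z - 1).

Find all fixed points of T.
{-sqrt(6)/2, sqrt(6)/2}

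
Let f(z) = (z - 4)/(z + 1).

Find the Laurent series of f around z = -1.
Put w = z - (-1), i.e. z = w - 1. The denominator is w, so it suffices to rewrite the numerator in powers of w.

P(z) = z - 4
P(w - 1) = -5 + w

Dividing each term by w:
  f = -5/w + 1

Substituting back w = z + 1:
  f(z) = -5/(z + 1) + 1

The series is finite because the numerator is a polynomial; the negative powers form the principal part, and the coefficient of 1/(z + 1) gives Res(f, -1) = -5.

Final answer: -5/(z + 1) + 1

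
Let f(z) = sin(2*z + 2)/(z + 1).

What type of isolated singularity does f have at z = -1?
removable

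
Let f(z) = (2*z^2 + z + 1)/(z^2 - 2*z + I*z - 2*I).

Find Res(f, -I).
Write f(z) = P(z)/Q(z) with P(z) = 2*z^2 + z + 1 and Q(z) = z^2 - 2*z + I*z - 2*I.
The denominator factors as Q(z) = (z - 2)*(z + I), so z = -I is a simple zero of Q and P is analytic there; z = -I is therefore a simple pole and
  Res(f, z₀) = P(z₀)/Q'(z₀).

Q'(z) = 2*z - 2 + I, so Q'(-I) = -2 - I.
P(-I) = -1 - I.

Res(f, -I) = (-1 - I)/(-2 - I) = 3/5 + I/5

Final answer: 3/5 + I/5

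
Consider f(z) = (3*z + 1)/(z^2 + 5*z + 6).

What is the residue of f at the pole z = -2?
-5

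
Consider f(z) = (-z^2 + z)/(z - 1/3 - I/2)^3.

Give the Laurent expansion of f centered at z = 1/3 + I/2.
(17/36 + I/6)/(z - 1/3 - I/2)^3 + (1/3 - I)/(z - 1/3 - I/2)^2 - 1/(z - 1/3 - I/2)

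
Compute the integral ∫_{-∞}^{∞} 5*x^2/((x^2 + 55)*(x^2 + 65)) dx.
Let f(z) = 5*z^2/((z^2 + 55)*(z^2 + 65)). The denominator has no real zeros and deg Q - deg P = 2 ≥ 2, so the integral of f over the upper semicircle |z| = R tends to 0 as R → ∞. Closing the contour in the upper half-plane,
  ∫_{-∞}^{∞} f(x) dx = 2πi · Σ Res(f, z_k)  over the poles with Im z_k > 0.

Zeros of the denominator: z^2 + 65 = 0 gives z = ±sqrt(65)*I; z^2 + 55 = 0 gives z = ±sqrt(55)*I.
Upper half-plane: z = sqrt(55)*I, z = sqrt(65)*I (simple).

Each pole is a simple zero of Q(z) = z^4 + 120*z^2 + 3575, so Res(f, z₀) = P(z₀)/Q'(z₀) with P(z) = 5*z^2, Q'(z) = 4*z^3 + 240*z:
  Res(f, sqrt(55)*I) = (-275)/(20*sqrt(55)*I) = sqrt(55)*I/4
  Res(f, sqrt(65)*I) = (-325)/(-20*sqrt(65)*I) = -sqrt(65)*I/4

Sum of residues: I*(-sqrt(65) + sqrt(55))/4
∫_{-∞}^{∞} f(x) dx = 2πi · (I*(-sqrt(65) + sqrt(55))/4) = pi*(-sqrt(55) + sqrt(65))/2

Final answer: pi*(-sqrt(55) + sqrt(65))/2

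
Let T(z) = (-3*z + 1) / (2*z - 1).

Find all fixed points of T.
T(z) = z means -3*z + 1 = z*(2*z - 1), i.e.
  2*z^2 + 2*z - 1 = 0.
Discriminant: (2)^2 - 4*(2)*(-1) = 12, so the roots are real.
  z = (-2 ± sqrt(12))/(2*(2))
Fixed points: {-sqrt(3)/2 - 1/2, -1/2 + sqrt(3)/2}

Final answer: {-sqrt(3)/2 - 1/2, -1/2 + sqrt(3)/2}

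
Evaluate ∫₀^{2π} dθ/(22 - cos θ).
2*sqrt(483)*pi/483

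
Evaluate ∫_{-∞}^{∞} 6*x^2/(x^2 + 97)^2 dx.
Let f(z) = 6*z^2/(z^2 + 97)^2. The denominator has no real zeros and deg Q - deg P = 2 ≥ 2, so the integral of f over the upper semicircle |z| = R tends to 0 as R → ∞. Closing the contour in the upper half-plane,
  ∫_{-∞}^{∞} f(x) dx = 2πi · Σ Res(f, z_k)  over the poles with Im z_k > 0.

Zeros of the denominator: z^2 + 97 = 0 gives z = ±sqrt(97)*I.
Upper half-plane: z = sqrt(97)*I (a pole of order 2).

Write f(z) = g(z)/(z - sqrt(97)*I)^2 with g(z) = 6*z^2/(z + sqrt(97)*I)^2. For a double pole, Res(f, z₀) = g'(z₀):
  g'(z) = 12*sqrt(97)*I*z/(z + sqrt(97)*I)^3
  Res(f, sqrt(97)*I) = g'(sqrt(97)*I) = -3*sqrt(97)*I/194

∫_{-∞}^{∞} f(x) dx = 2πi · (-3*sqrt(97)*I/194) = 3*sqrt(97)*pi/97

Final answer: 3*sqrt(97)*pi/97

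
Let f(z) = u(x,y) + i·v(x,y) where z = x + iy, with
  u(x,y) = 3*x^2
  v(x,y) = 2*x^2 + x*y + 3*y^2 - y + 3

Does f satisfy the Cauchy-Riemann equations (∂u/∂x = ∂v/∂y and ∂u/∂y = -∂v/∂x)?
∂u/∂x = 6*x
∂v/∂y = x + 6*y - 1
∂u/∂y = 0
∂v/∂x = 4*x + y
∂u/∂x ≠ ∂v/∂y and ∂u/∂y ≠ -∂v/∂x; the Cauchy-Riemann equations are not satisfied, so f is not analytic.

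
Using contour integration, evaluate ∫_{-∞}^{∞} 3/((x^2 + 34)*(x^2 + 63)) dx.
pi*(-34*sqrt(7) + 21*sqrt(34))/6902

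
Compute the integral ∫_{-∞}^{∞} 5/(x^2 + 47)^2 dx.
5*sqrt(47)*pi/4418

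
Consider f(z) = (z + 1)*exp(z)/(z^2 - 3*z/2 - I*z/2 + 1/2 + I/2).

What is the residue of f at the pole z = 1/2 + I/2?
Write f(z) = P(z)/Q(z) with P(z) = (z + 1)*exp(z) and Q(z) = z^2 - 3*z/2 - I*z/2 + 1/2 + I/2.
The denominator factors as Q(z) = (z - 1)*(z - 1/2 - I/2), so z = 1/2 + I/2 is a simple zero of Q and P is analytic there; z = 1/2 + I/2 is therefore a simple pole and
  Res(f, z₀) = P(z₀)/Q'(z₀).

Q'(z) = 2*z - 3/2 - I/2, so Q'(1/2 + I/2) = -1/2 + I/2.
P(1/2 + I/2) = (3/2 + I/2)*exp(1/2 + I/2).

Res(f, 1/2 + I/2) = ((3/2 + I/2)*exp(1/2 + I/2))/(-1/2 + I/2) = (-1 - 2*I)*exp(1/2 + I/2)

Final answer: (-1 - 2*I)*exp(1/2 + I/2)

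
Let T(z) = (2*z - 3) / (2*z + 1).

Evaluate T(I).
Substitute z = I:
  numerator:   2*(I) - 3 = -3 + 2*I
  denominator: 2*(I) + 1 = 1 + 2*I
T(I) = (-3 + 2*I)/(1 + 2*I); multiplying numerator and denominator by the conjugate 1 - 2*I gives (1 + 8*I)/5 = 1/5 + 8*I/5

Final answer: 1/5 + 8*I/5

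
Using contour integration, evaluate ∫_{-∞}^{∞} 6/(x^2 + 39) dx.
Let f(z) = 6/(z^2 + 39). The denominator has no real zeros and deg Q - deg P = 2 ≥ 2, so the integral of f over the upper semicircle |z| = R tends to 0 as R → ∞. Closing the contour in the upper half-plane,
  ∫_{-∞}^{∞} f(x) dx = 2πi · Σ Res(f, z_k)  over the poles with Im z_k > 0.

Zeros of the denominator: z^2 + 39 = 0 gives z = ±sqrt(39)*I.
Upper half-plane: z = sqrt(39)*I (simple).

Each pole is a simple zero of Q(z) = z^2 + 39, so Res(f, z₀) = P(z₀)/Q'(z₀) with P(z) = 6, Q'(z) = 2*z:
  Res(f, sqrt(39)*I) = (6)/(2*sqrt(39)*I) = -sqrt(39)*I/13

∫_{-∞}^{∞} f(x) dx = 2πi · (-sqrt(39)*I/13) = 2*sqrt(39)*pi/13

Final answer: 2*sqrt(39)*pi/13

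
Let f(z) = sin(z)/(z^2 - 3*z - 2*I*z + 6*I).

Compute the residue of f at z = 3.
(3/13 + 2*I/13)*sin(3)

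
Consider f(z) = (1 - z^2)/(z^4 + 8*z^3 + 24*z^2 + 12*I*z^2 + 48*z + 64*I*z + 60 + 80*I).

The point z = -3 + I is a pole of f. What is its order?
Factor the denominator:
  z^4 + 8*z^3 + 24*z^2 + 12*I*z^2 + 48*z + 64*I*z + 60 + 80*I = (z + 3 - I)^3*(z - 1 + 3*I)

The numerator P(z) = 1 - z^2 has P(-3 + I) = -7 + 6*I ≠ 0, so no factor of (z + 3 - I) cancels.
Near z = -3 + I we can therefore write f(z) = g(z)/(z + 3 - I)^3 with g analytic at -3 + I and g(-3 + I) ≠ 0 (g is the numerator divided by the remaining denominator factors).

Hence z = -3 + I is a pole of order 3.

Final answer: 3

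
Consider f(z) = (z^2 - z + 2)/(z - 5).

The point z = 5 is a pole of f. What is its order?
Factor the denominator:
  z - 5 = (z - 5)

The numerator P(z) = z^2 - z + 2 has P(5) = 22 ≠ 0, so no factor of (z - 5) cancels.
Near z = 5 we can therefore write f(z) = g(z)/(z - 5) with g analytic at 5 and g(5) ≠ 0 (g is just the numerator).

Hence z = 5 is a pole of order 1.

Final answer: 1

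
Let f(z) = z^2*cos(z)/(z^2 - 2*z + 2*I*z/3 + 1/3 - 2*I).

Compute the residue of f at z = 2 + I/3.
Write f(z) = P(z)/Q(z) with P(z) = z^2*cos(z) and Q(z) = z^2 - 2*z + 2*I*z/3 + 1/3 - 2*I.
The denominator factors as Q(z) = (z + I)*(z - 2 - I/3), so z = 2 + I/3 is a simple zero of Q and P is analytic there; z = 2 + I/3 is therefore a simple pole and
  Res(f, z₀) = P(z₀)/Q'(z₀).

Q'(z) = 2*z - 2 + 2*I/3, so Q'(2 + I/3) = 2 + 4*I/3.
P(2 + I/3) = (35/9 + 4*I/3)*cos(2 + I/3).

Res(f, 2 + I/3) = ((35/9 + 4*I/3)*cos(2 + I/3))/(2 + 4*I/3) = (43/26 - 17*I/39)*cos(2 + I/3)

Final answer: (43/26 - 17*I/39)*cos(2 + I/3)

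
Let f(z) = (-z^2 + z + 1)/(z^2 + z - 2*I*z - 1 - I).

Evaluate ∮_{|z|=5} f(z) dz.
By the residue theorem, ∮_C f(z) dz = 2πi · (sum of the residues of f at the poles inside |z| = 5).

The denominator factors as (z - I)*(z + 1 - I), so the singularities of f are simple poles at z = I, z = -1 + I.
  |I|² = 1 < 25 = 5², so this pole is inside the contour.
  |-1 + I|² = 2 < 25 = 5², so this pole is inside the contour.

With P(z) = -z^2 + z + 1 and Q(z) = z^2 + z - 2*I*z - 1 - I, each pole is simple, so Res(f, z₀) = P(z₀)/Q'(z₀) with Q'(z) = 2*z + 1 - 2*I.
  Res(f, I) = P(I)/Q'(I) = (2 + I)/(1) = 2 + I
  Res(f, -1 + I) = P(-1 + I)/Q'(-1 + I) = (3*I)/(-1) = -3*I

Sum of residues inside C: 2 - 2*I
∮_C f(z) dz = 2πi · (2 - 2*I) = pi*(4 + 4*I)

Final answer: pi*(4 + 4*I)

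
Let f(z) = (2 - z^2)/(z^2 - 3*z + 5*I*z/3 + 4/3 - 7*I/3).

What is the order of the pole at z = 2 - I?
Factor the denominator:
  z^2 - 3*z + 5*I*z/3 + 4/3 - 7*I/3 = (z - 2 + I)*(z - 1 + 2*I/3)

The numerator P(z) = 2 - z^2 has P(2 - I) = -1 + 4*I ≠ 0, so no factor of (z - 2 + I) cancels.
Near z = 2 - I we can therefore write f(z) = g(z)/(z - 2 + I) with g analytic at 2 - I and g(2 - I) ≠ 0 (g is the numerator divided by the remaining denominator factors).

Hence z = 2 - I is a pole of order 1.

Final answer: 1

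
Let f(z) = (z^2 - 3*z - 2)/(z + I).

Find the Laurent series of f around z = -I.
(-3 + 3*I)/(z + I) - 3 - 2*I + (z + I)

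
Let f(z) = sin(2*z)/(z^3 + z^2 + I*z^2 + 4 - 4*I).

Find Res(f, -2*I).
(1/20 + I/10)*sinh(4)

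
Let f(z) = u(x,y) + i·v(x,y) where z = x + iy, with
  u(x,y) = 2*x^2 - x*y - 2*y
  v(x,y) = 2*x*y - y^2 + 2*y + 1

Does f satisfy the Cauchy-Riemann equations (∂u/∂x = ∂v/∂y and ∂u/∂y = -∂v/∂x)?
∂u/∂x = 4*x - y
∂v/∂y = 2*x - 2*y + 2
∂u/∂y = -x - 2
∂v/∂x = 2*y
∂u/∂x ≠ ∂v/∂y and ∂u/∂y ≠ -∂v/∂x; the Cauchy-Riemann equations are not satisfied, so f is not analytic.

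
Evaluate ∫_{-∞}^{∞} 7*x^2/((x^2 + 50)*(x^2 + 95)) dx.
Let f(z) = 7*z^2/((z^2 + 50)*(z^2 + 95)). The denominator has no real zeros and deg Q - deg P = 2 ≥ 2, so the integral of f over the upper semicircle |z| = R tends to 0 as R → ∞. Closing the contour in the upper half-plane,
  ∫_{-∞}^{∞} f(x) dx = 2πi · Σ Res(f, z_k)  over the poles with Im z_k > 0.

Zeros of the denominator: z^2 + 95 = 0 gives z = ±sqrt(95)*I; z^2 + 50 = 0 gives z = ±5*sqrt(2)*I.
Upper half-plane: z = 5*sqrt(2)*I, z = sqrt(95)*I (simple).

Each pole is a simple zero of Q(z) = z^4 + 145*z^2 + 4750, so Res(f, z₀) = P(z₀)/Q'(z₀) with P(z) = 7*z^2, Q'(z) = 4*z^3 + 290*z:
  Res(f, 5*sqrt(2)*I) = (-350)/(450*sqrt(2)*I) = 7*sqrt(2)*I/18
  Res(f, sqrt(95)*I) = (-665)/(-90*sqrt(95)*I) = -7*sqrt(95)*I/90

Sum of residues: 7*I*(-sqrt(95) + 5*sqrt(2))/90
∫_{-∞}^{∞} f(x) dx = 2πi · (7*I*(-sqrt(95) + 5*sqrt(2))/90) = 7*pi*(-5*sqrt(2) + sqrt(95))/45

Final answer: 7*pi*(-5*sqrt(2) + sqrt(95))/45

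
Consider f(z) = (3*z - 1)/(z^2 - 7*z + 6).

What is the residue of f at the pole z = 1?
-2/5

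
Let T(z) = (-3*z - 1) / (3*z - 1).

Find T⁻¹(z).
(z - 1)/(3*z + 3)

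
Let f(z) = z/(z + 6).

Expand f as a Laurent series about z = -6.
Put w = z - (-6), i.e. z = w - 6. The denominator is w, so it suffices to rewrite the numerator in powers of w.

P(z) = z
P(w - 6) = -6 + w

Dividing each term by w:
  f = -6/w + 1

Substituting back w = z + 6:
  f(z) = -6/(z + 6) + 1

The series is finite because the numerator is a polynomial; the negative powers form the principal part, and the coefficient of 1/(z + 6) gives Res(f, -6) = -6.

Final answer: -6/(z + 6) + 1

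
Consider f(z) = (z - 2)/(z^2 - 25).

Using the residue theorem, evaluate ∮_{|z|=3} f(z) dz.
0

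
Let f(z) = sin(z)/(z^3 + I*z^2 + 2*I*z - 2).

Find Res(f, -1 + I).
Write f(z) = P(z)/Q(z) with P(z) = sin(z) and Q(z) = z^3 + I*z^2 + 2*I*z - 2.
The denominator factors as Q(z) = (z + 1 - I)*(z - 1 + I)*(z + I), so z = -1 + I is a simple zero of Q and P is analytic there; z = -1 + I is therefore a simple pole and
  Res(f, z₀) = P(z₀)/Q'(z₀).

Q'(z) = 3*z^2 + 2*I*z + 2*I, so Q'(-1 + I) = -2 - 6*I.
P(-1 + I) = -sin(1 - I).

Res(f, -1 + I) = (-sin(1 - I))/(-2 - 6*I) = (1/20 - 3*I/20)*sin(1 - I)

Final answer: (1/20 - 3*I/20)*sin(1 - I)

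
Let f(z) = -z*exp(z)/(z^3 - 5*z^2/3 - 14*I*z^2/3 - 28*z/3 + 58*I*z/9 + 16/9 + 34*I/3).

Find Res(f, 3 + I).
(-711/4930 - 351*I/2465)*exp(3 + I)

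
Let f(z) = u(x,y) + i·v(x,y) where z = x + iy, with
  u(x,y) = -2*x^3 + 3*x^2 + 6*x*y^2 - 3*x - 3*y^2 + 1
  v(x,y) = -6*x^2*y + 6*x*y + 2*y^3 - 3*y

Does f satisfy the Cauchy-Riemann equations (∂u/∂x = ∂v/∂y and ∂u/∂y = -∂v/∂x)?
∂u/∂x = -6*x^2 + 6*x + 6*y^2 - 3
∂v/∂y = -6*x^2 + 6*x + 6*y^2 - 3
∂u/∂y = 12*x*y - 6*y
∂v/∂x = -12*x*y + 6*y
∂u/∂x = ∂v/∂y and ∂u/∂y = -∂v/∂x hold identically; f is analytic.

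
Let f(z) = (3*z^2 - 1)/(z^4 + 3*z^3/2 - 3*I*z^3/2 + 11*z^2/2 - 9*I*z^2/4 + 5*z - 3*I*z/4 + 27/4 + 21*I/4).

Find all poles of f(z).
The singularities of f are the zeros of the denominator. Factoring,
  z^4 + 3*z^3/2 - 3*I*z^3/2 + 11*z^2/2 - 9*I*z^2/4 + 5*z - 3*I*z/4 + 27/4 + 21*I/4 = (z + 1 - I)*(z + 1 + 3*I/2)*(z - 3*I)*(z - 1/2 + I)
so the candidates are z = -1 + I, z = -1 - 3*I/2, z = 3*I, z = 1/2 - I.

Check the numerator P(z) = 3*z^2 - 1 at each one:
  P(-1 + I) = -1 - 6*I ≠ 0, so z = -1 + I is a (simple) pole.
  P(-1 - 3*I/2) = -19/4 + 9*I ≠ 0, so z = -1 - 3*I/2 is a (simple) pole.
  P(3*I) = -28 ≠ 0, so z = 3*I is a (simple) pole.
  P(1/2 - I) = -13/4 - 3*I ≠ 0, so z = 1/2 - I is a (simple) pole.

Poles of f: {-1 - 3*I/2, -1 + I, 3*I, 1/2 - I}

Final answer: {-1 - 3*I/2, -1 + I, 3*I, 1/2 - I}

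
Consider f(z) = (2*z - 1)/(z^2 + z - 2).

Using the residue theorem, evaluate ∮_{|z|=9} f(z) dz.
By the residue theorem, ∮_C f(z) dz = 2πi · (sum of the residues of f at the poles inside |z| = 9).

The denominator factors as (z + 2)*(z - 1), so the singularities of f are simple poles at z = -2, z = 1.
  |-2|² = 4 < 81 = 9², so this pole is inside the contour.
  |1|² = 1 < 81 = 9², so this pole is inside the contour.

With P(z) = 2*z - 1 and Q(z) = z^2 + z - 2, each pole is simple, so Res(f, z₀) = P(z₀)/Q'(z₀) with Q'(z) = 2*z + 1.
  Res(f, -2) = P(-2)/Q'(-2) = (-5)/(-3) = 5/3
  Res(f, 1) = P(1)/Q'(1) = (1)/(3) = 1/3

Sum of residues inside C: 2
∮_C f(z) dz = 2πi · (2) = 4*I*pi

Final answer: 4*I*pi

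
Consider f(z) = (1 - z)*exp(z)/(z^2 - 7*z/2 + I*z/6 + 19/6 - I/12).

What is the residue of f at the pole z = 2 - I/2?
Write f(z) = P(z)/Q(z) with P(z) = (1 - z)*exp(z) and Q(z) = z^2 - 7*z/2 + I*z/6 + 19/6 - I/12.
The denominator factors as Q(z) = (z - 2 + I/2)*(z - 3/2 - I/3), so z = 2 - I/2 is a simple zero of Q and P is analytic there; z = 2 - I/2 is therefore a simple pole and
  Res(f, z₀) = P(z₀)/Q'(z₀).

Q'(z) = 2*z - 7/2 + I/6, so Q'(2 - I/2) = 1/2 - 5*I/6.
P(2 - I/2) = (-1 + I/2)*exp(2 - I/2).

Res(f, 2 - I/2) = ((-1 + I/2)*exp(2 - I/2))/(1/2 - 5*I/6) = (-33/34 - 21*I/34)*exp(2 - I/2)

Final answer: (-33/34 - 21*I/34)*exp(2 - I/2)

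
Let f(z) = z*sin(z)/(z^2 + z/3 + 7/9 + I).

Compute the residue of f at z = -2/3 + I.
Write f(z) = P(z)/Q(z) with P(z) = z*sin(z) and Q(z) = z^2 + z/3 + 7/9 + I.
The denominator factors as Q(z) = (z - 1/3 + I)*(z + 2/3 - I), so z = -2/3 + I is a simple zero of Q and P is analytic there; z = -2/3 + I is therefore a simple pole and
  Res(f, z₀) = P(z₀)/Q'(z₀).

Q'(z) = 2*z + 1/3, so Q'(-2/3 + I) = -1 + 2*I.
P(-2/3 + I) = (2/3 - I)*sin(2/3 - I).

Res(f, -2/3 + I) = ((2/3 - I)*sin(2/3 - I))/(-1 + 2*I) = (-8/15 - I/15)*sin(2/3 - I)

Final answer: (-8/15 - I/15)*sin(2/3 - I)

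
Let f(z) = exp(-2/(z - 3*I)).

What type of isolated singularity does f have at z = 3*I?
Let u = z - 3*I. Then
  e^(-2/u) = Σ_{k≥0} (-2)^k/(k!·u^k) = 1 - 2/u + 2/u^2 - 4/(3*u^3) + ...
which has infinitely many negative powers of u, so exp(-2/(z - 3*I)) has an essential singularity at z = 3*I.
So the singularity is essential.

Final answer: essential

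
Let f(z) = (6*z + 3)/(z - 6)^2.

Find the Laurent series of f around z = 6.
Put w = z - (6), i.e. z = w + 6. The denominator is w^2, so it suffices to rewrite the numerator in powers of w.

P(z) = 6*z + 3
P(w + 6) = 39 + 6*w

Dividing each term by w^2:
  f = 39/w^2 + 6/w

Substituting back w = z - 6:
  f(z) = 39/(z - 6)^2 + 6/(z - 6)

The series is finite because the numerator is a polynomial; the negative powers form the principal part, and the coefficient of 1/(z - 6) gives Res(f, 6) = 6.

Final answer: 39/(z - 6)^2 + 6/(z - 6)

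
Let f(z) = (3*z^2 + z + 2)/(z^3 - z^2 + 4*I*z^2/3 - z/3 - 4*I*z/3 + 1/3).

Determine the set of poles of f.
{-I, -I/3, 1}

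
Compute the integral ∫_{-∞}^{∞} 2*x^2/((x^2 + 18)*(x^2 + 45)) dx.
2*pi*(-sqrt(2) + sqrt(5))/9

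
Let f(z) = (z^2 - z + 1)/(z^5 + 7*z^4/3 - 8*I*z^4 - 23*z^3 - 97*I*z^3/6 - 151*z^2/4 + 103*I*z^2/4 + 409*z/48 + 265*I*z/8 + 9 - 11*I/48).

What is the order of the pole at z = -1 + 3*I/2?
Factor the denominator:
  z^5 + 7*z^4/3 - 8*I*z^4 - 23*z^3 - 97*I*z^3/6 - 151*z^2/4 + 103*I*z^2/4 + 409*z/48 + 265*I*z/8 + 9 - 11*I/48 = (z + 1 - 3*I/2)^3*(z - I/2)*(z - 2/3 - 3*I)

The numerator P(z) = z^2 - z + 1 has P(-1 + 3*I/2) = 3/4 - 9*I/2 ≠ 0, so no factor of (z + 1 - 3*I/2) cancels.
Near z = -1 + 3*I/2 we can therefore write f(z) = g(z)/(z + 1 - 3*I/2)^3 with g analytic at -1 + 3*I/2 and g(-1 + 3*I/2) ≠ 0 (g is the numerator divided by the remaining denominator factors).

Hence z = -1 + 3*I/2 is a pole of order 3.

Final answer: 3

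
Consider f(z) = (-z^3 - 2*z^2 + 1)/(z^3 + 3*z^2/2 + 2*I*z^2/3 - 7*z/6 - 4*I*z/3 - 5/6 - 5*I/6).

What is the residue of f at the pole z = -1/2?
Write f(z) = P(z)/Q(z) with P(z) = -z^3 - 2*z^2 + 1 and Q(z) = z^3 + 3*z^2/2 + 2*I*z^2/3 - 7*z/6 - 4*I*z/3 - 5/6 - 5*I/6.
The denominator factors as Q(z) = (z + 1/2)*(z + 2 + I)*(z - 1 - I/3), so z = -1/2 is a simple zero of Q and P is analytic there; z = -1/2 is therefore a simple pole and
  Res(f, z₀) = P(z₀)/Q'(z₀).

Q'(z) = 3*z^2 + 3*z + 4*I*z/3 - 7/6 - 4*I/3, so Q'(-1/2) = -23/12 - 2*I.
P(-1/2) = 5/8.

Res(f, -1/2) = (5/8)/(-23/12 - 2*I) = -69/442 + 36*I/221

Final answer: -69/442 + 36*I/221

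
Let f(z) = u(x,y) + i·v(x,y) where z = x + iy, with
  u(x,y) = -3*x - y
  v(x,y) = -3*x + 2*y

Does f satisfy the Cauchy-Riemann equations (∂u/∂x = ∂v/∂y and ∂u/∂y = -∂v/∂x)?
∂u/∂x = -3
∂v/∂y = 2
∂u/∂y = -1
∂v/∂x = -3
∂u/∂x ≠ ∂v/∂y and ∂u/∂y ≠ -∂v/∂x; the Cauchy-Riemann equations are not satisfied, so f is not analytic.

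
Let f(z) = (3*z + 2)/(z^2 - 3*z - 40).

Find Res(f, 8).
Write f(z) = P(z)/Q(z) with P(z) = 3*z + 2 and Q(z) = z^2 - 3*z - 40.
The denominator factors as Q(z) = (z - 8)*(z + 5), so z = 8 is a simple zero of Q and P is analytic there; z = 8 is therefore a simple pole and
  Res(f, z₀) = P(z₀)/Q'(z₀).

Q'(z) = 2*z - 3, so Q'(8) = 13.
P(8) = 26.

Res(f, 8) = (26)/(13) = 2

Final answer: 2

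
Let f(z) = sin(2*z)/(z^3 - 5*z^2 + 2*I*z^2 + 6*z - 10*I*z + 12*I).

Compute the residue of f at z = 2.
(-1/4 + I/4)*sin(4)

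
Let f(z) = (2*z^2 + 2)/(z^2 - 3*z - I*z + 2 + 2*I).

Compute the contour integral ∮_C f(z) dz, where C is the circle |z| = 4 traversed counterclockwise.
pi*(-4 + 12*I)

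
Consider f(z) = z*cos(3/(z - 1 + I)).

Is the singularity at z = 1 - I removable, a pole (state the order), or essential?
Let u = z - 1 + I. Then
  cos(3/u) = Σ_{k≥0} (-1)^k (3)^(2k)/((2k)!·u^(2k)) = 1 - 9/(2*u^2) + 27/(8*u^4) + ...
which has infinitely many negative powers of u, so cos(3/(z - 1 + I)) has an essential singularity at z = 1 - I.
The extra factor z is a nonzero polynomial; if the product had at most a pole at z = 1 - I, dividing by that polynomial would leave cos(3/(z - 1 + I)) with at most a pole too — contradiction. (Equivalently, the product's Laurent series still has infinitely many negative powers.)
So the singularity is essential.

Final answer: essential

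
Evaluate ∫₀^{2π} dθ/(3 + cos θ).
Let J = ∫₀^{2π} dθ/(3 + cos θ).
Put z = e^{iθ}: then cos θ = (z + 1/z)/2, dθ = dz/(iz), and z runs once counterclockwise around |z| = 1:
  J = ∮_{|z|=1} 1/(3 + (z + 1/z)/2) · dz/(iz) = (2/i) ∮_{|z|=1} dz/(z^2 + 6*z + 1).
The roots of z^2 + 6*z + 1 are z = (-3 ± sqrt(3^2 - 1^2)), with sqrt(8) = 2*sqrt(2); their product is 1, so only z₊ = -3 + 2*sqrt(2) lies inside the unit circle (z₋ = -3 - 2*sqrt(2) lies outside).
z₊ is a simple zero of q(z) = z^2 + 6*z + 1, so Res(1/q, z₊) = 1/q'(z₊) with q'(z) = 2*z + 6; and q'(z₊) = (z₊ - z₋) = 4*sqrt(2).
Therefore J = (2/i) · 2πi · 1/(4*sqrt(2)) = 2*pi/(2*sqrt(2)) = sqrt(2)*pi/2

Final answer: sqrt(2)*pi/2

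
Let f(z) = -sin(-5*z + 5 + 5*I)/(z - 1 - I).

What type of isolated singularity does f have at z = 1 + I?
Let u = z - 1 - I. The argument of sin is -5*z + 5 + 5*I = -5u, so
  f = -sin(-5u)/u = -((-5u) - (-5u)^3/6 + ...)/u = 5 - (125/6)*u^2 + ...
The Laurent expansion about u = 0 has no negative powers; equivalently lim_{z→1 + I} f(z) = 5 exists and is finite.
So the singularity is removable.

Final answer: removable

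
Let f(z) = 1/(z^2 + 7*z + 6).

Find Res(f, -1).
Write f(z) = P(z)/Q(z) with P(z) = 1 and Q(z) = z^2 + 7*z + 6.
The denominator factors as Q(z) = (z + 6)*(z + 1), so z = -1 is a simple zero of Q and P is analytic there; z = -1 is therefore a simple pole and
  Res(f, z₀) = P(z₀)/Q'(z₀).

Q'(z) = 2*z + 7, so Q'(-1) = 5.
P(-1) = 1.

Res(f, -1) = (1)/(5) = 1/5

Final answer: 1/5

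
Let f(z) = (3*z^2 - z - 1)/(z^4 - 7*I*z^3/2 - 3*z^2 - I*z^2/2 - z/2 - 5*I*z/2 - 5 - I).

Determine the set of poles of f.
{-1 + I, -I, 2*I, 1 + 3*I/2}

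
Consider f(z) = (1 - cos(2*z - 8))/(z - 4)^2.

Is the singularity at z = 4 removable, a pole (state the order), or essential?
Let u = z - 4. The argument of cos is 2*z - 8 = 2u, so
  f = (1 - cos(2u))/u^2 = ((2u)^2/2 - (2u)^4/24 + ...)/u^2 = 2 - (2/3)*u^2 + ...
The Laurent expansion about u = 0 has no negative powers; equivalently lim_{z→4} f(z) = 2 exists and is finite.
So the singularity is removable.

Final answer: removable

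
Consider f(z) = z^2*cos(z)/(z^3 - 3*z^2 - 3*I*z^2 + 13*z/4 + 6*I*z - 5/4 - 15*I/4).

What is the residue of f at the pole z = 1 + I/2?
Write f(z) = P(z)/Q(z) with P(z) = z^2*cos(z) and Q(z) = z^3 - 3*z^2 - 3*I*z^2 + 13*z/4 + 6*I*z - 5/4 - 15*I/4.
The denominator factors as Q(z) = (z - 1 - I/2)*(z - 1 + I/2)*(z - 1 - 3*I), so z = 1 + I/2 is a simple zero of Q and P is analytic there; z = 1 + I/2 is therefore a simple pole and
  Res(f, z₀) = P(z₀)/Q'(z₀).

Q'(z) = 3*z^2 - 6*z - 6*I*z + 13/4 + 6*I, so Q'(1 + I/2) = 5/2.
P(1 + I/2) = (3/4 + I)*cos(1 + I/2).

Res(f, 1 + I/2) = ((3/4 + I)*cos(1 + I/2))/(5/2) = (3/10 + 2*I/5)*cos(1 + I/2)

Final answer: (3/10 + 2*I/5)*cos(1 + I/2)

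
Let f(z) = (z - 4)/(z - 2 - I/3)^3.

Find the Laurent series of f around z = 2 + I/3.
Put w = z - (2 + I/3), i.e. z = w + 2 + I/3. The denominator is w^3, so it suffices to rewrite the numerator in powers of w.

P(z) = z - 4
P(w + 2 + I/3) = -2 + I/3 + w

Dividing each term by w^3:
  f = (-2 + I/3)/w^3 + 1/w^2

Substituting back w = z - 2 - I/3:
  f(z) = (-2 + I/3)/(z - 2 - I/3)^3 + 1/(z - 2 - I/3)^2

The series is finite because the numerator is a polynomial; the negative powers form the principal part.

Final answer: (-2 + I/3)/(z - 2 - I/3)^3 + 1/(z - 2 - I/3)^2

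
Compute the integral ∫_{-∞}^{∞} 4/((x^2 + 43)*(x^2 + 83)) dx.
Let f(z) = 4/((z^2 + 43)*(z^2 + 83)). The denominator has no real zeros and deg Q - deg P = 4 ≥ 2, so the integral of f over the upper semicircle |z| = R tends to 0 as R → ∞. Closing the contour in the upper half-plane,
  ∫_{-∞}^{∞} f(x) dx = 2πi · Σ Res(f, z_k)  over the poles with Im z_k > 0.

Zeros of the denominator: z^2 + 83 = 0 gives z = ±sqrt(83)*I; z^2 + 43 = 0 gives z = ±sqrt(43)*I.
Upper half-plane: z = sqrt(43)*I, z = sqrt(83)*I (simple).

Each pole is a simple zero of Q(z) = z^4 + 126*z^2 + 3569, so Res(f, z₀) = P(z₀)/Q'(z₀) with P(z) = 4, Q'(z) = 4*z^3 + 252*z:
  Res(f, sqrt(43)*I) = (4)/(80*sqrt(43)*I) = -sqrt(43)*I/860
  Res(f, sqrt(83)*I) = (4)/(-80*sqrt(83)*I) = sqrt(83)*I/1660

Sum of residues: I*(-sqrt(43)/860 + sqrt(83)/1660)
∫_{-∞}^{∞} f(x) dx = 2πi · (I*(-sqrt(43)/860 + sqrt(83)/1660)) = pi*(-43*sqrt(83) + 83*sqrt(43))/35690

Final answer: pi*(-43*sqrt(83) + 83*sqrt(43))/35690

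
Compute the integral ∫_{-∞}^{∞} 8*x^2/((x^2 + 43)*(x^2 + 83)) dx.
pi*(-sqrt(43) + sqrt(83))/5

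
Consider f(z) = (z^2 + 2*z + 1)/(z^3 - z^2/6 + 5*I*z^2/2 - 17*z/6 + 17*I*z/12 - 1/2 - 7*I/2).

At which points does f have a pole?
{-3/2, 2/3 - 2*I, 1 - I/2}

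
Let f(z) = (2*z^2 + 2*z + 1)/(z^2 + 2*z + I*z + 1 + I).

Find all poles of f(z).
The singularities of f are the zeros of the denominator. Factoring,
  z^2 + 2*z + I*z + 1 + I = (z + 1 + I)*(z + 1)
so the candidates are z = -1 - I, z = -1.

Check the numerator P(z) = 2*z^2 + 2*z + 1 at each one:
  P(-1 - I) = -1 + 2*I ≠ 0, so z = -1 - I is a (simple) pole.
  P(-1) = 1 ≠ 0, so z = -1 is a (simple) pole.

Poles of f: {-1 - I, -1}

Final answer: {-1 - I, -1}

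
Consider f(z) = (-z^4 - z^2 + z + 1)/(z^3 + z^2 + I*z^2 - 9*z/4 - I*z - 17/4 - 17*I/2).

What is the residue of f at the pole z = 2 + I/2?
Write f(z) = P(z)/Q(z) with P(z) = -z^4 - z^2 + z + 1 and Q(z) = z^3 + z^2 + I*z^2 - 9*z/4 - I*z - 17/4 - 17*I/2.
The denominator factors as Q(z) = (z - 2 - I/2)*(z + 1 + 2*I)*(z + 2 - I/2), so z = 2 + I/2 is a simple zero of Q and P is analytic there; z = 2 + I/2 is therefore a simple pole and
  Res(f, z₀) = P(z₀)/Q'(z₀).

Q'(z) = 3*z^2 + 2*z + 2*I*z - 9/4 - I, so Q'(2 + I/2) = 12 + 10*I.
P(2 + I/2) = -173/16 - 33*I/2.

Res(f, 2 + I/2) = (-173/16 - 33*I/2)/(12 + 10*I) = -1179/976 - 719*I/1952

Final answer: -1179/976 - 719*I/1952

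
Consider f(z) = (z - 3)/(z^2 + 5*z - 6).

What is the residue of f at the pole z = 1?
Write f(z) = P(z)/Q(z) with P(z) = z - 3 and Q(z) = z^2 + 5*z - 6.
The denominator factors as Q(z) = (z - 1)*(z + 6), so z = 1 is a simple zero of Q and P is analytic there; z = 1 is therefore a simple pole and
  Res(f, z₀) = P(z₀)/Q'(z₀).

Q'(z) = 2*z + 5, so Q'(1) = 7.
P(1) = -2.

Res(f, 1) = (-2)/(7) = -2/7

Final answer: -2/7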